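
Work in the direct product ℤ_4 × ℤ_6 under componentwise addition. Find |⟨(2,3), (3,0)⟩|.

8

|⟨(2,3)⟩| = 2 and |⟨(3,0)⟩| = 4, so |H| is a multiple of lcm(2, 4) = 4 and divides |G| = 24.
Closing under the operation: H = {(0,0), (0,3), (1,0), (1,3), (2,0), (2,3), (3,0), (3,3)}, so |H| = 8.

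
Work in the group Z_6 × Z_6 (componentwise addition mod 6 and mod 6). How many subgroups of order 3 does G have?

|G| = 36 and 3 | 36, so subgroups of order 3 are possible by Lagrange.
The subgroups of order 3 are: {(0,0), (0,2), (0,4)}; {(0,0), (2,0), (4,0)}; {(0,0), (2,2), (4,4)}; {(0,0), (2,4), (4,2)}.
So G has 4 subgroups of order 3.

4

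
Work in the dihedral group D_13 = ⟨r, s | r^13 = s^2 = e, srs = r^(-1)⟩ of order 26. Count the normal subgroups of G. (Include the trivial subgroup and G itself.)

G has 16 subgroups. Checking conjugation-invariance by order — order 1: 1/1 normal; order 2: 0/13 normal; order 13: 1/1 normal; order 26: 1/1 normal.
Total normal subgroups: 3.

3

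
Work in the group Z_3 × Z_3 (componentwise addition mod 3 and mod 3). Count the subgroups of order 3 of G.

|G| = 9 and 3 | 9, so subgroups of order 3 are possible by Lagrange.
The subgroups of order 3 are: {(0,0), (0,1), (0,2)}; {(0,0), (1,0), (2,0)}; {(0,0), (1,1), (2,2)}; {(0,0), (1,2), (2,1)}.
So G has 4 subgroups of order 3.

4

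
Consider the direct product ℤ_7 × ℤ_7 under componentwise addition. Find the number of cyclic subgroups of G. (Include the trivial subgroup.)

9

Group the elements of G by the cyclic subgroup they generate; each cyclic subgroup of order d accounts for φ(d) elements.
Cyclic subgroups by order — order 1: 1; order 7: 8.
Total: 9.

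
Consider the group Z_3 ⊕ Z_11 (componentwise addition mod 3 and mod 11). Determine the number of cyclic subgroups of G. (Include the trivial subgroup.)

A cyclic subgroup of order d is generated by each of its φ(d) elements of order d, so the cyclic subgroups of order d number (#elements of order d)/φ(d).
Cyclic subgroups by order — order 1: 1; order 3: 1; order 11: 1; order 33: 1.
Total: 4.

4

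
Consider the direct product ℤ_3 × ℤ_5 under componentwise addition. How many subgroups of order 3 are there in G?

1

|G| = 15 and 3 | 15, so subgroups of order 3 are possible by Lagrange.
The subgroups of order 3 are: {(0,0), (1,0), (2,0)}.
So G has 1 subgroup of order 3.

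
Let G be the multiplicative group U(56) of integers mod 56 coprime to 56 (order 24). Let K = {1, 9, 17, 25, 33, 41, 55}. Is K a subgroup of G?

No

|K| = 7 does not divide |G| = 24, so by Lagrange K is not a subgroup.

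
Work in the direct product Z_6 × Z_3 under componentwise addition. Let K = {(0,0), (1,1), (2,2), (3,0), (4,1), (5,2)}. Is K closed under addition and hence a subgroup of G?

Yes

|K| = 6 divides |G| = 18, consistent with Lagrange.
K contains the identity, every element's inverse is in K, and K is closed under +: it is a subgroup.
In fact K = ⟨(5,2)⟩.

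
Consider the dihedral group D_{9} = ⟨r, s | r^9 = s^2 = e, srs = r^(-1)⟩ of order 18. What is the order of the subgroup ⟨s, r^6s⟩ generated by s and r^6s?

6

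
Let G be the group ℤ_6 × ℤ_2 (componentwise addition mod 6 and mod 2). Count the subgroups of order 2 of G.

|G| = 12 and 2 | 12, so subgroups of order 2 are possible by Lagrange.
The subgroups of order 2 are: {(0,0), (0,1)}; {(0,0), (3,0)}; {(0,0), (3,1)}.
So G has 3 subgroups of order 2.

3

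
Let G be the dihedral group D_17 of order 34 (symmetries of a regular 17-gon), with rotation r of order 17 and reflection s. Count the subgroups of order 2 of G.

17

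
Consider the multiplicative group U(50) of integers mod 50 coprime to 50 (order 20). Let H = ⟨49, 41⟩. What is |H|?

|⟨49⟩| = 2 and |⟨41⟩| = 5, so |H| is a multiple of lcm(2, 5) = 10 and divides |G| = 20.
Closing under the operation: H = {1, 9, 11, 19, 21, 29, 31, 39, 41, 49}, so |H| = 10.

10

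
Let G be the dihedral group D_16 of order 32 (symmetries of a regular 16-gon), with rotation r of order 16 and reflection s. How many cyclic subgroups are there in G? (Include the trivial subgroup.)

21

A cyclic subgroup of order d is generated by each of its φ(d) elements of order d, so the cyclic subgroups of order d number (#elements of order d)/φ(d).
Cyclic subgroups by order — order 1: 1; order 2: 17; order 4: 1; order 8: 1; order 16: 1.
Total: 21.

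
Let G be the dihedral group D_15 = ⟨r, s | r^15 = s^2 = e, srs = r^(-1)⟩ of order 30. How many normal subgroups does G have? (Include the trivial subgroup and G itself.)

G has 28 subgroups. Checking conjugation-invariance by order — order 1: 1/1 normal; order 2: 0/15 normal; order 3: 1/1 normal; order 5: 1/1 normal; order 6: 0/5 normal; order 10: 0/3 normal; order 15: 1/1 normal; order 30: 1/1 normal.
Total normal subgroups: 5.

5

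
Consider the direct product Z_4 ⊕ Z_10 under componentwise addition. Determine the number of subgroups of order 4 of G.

|G| = 40 and 4 | 40, so subgroups of order 4 are possible by Lagrange.
The subgroups of order 4 are: {(0,0), (0,5), (2,0), (2,5)}; {(0,0), (1,0), (2,0), (3,0)}; {(0,0), (1,5), (2,0), (3,5)}.
So G has 3 subgroups of order 4.

3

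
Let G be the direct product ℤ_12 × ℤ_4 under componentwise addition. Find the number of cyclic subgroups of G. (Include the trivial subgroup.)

A cyclic subgroup of order d is generated by each of its φ(d) elements of order d, so the cyclic subgroups of order d number (#elements of order d)/φ(d).
Cyclic subgroups by order — order 1: 1; order 2: 3; order 3: 1; order 4: 6; order 6: 3; order 12: 6.
Total: 20.

20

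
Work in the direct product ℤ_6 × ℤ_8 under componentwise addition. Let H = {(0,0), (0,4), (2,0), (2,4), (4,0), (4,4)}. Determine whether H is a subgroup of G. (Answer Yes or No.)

|H| = 6 divides |G| = 48, consistent with Lagrange.
H contains the identity, every element's inverse is in H, and H is closed under +: it is a subgroup.
In fact H = ⟨(4,4)⟩.

Yes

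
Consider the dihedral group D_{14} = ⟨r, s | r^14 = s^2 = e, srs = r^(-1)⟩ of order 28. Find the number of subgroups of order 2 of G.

15

|G| = 28 and 2 | 28, so subgroups of order 2 are possible by Lagrange.
The subgroups of order 2 are: {e, r^10s}; {e, r^11s}; {e, r^12s}; {e, r^13s}; … (15 in all).
So G has 15 subgroups of order 2.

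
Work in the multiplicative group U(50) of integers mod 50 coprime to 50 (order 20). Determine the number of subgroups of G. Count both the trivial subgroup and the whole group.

6

|G| = 20, so by Lagrange every subgroup order divides 20. Divisors: 1, 2, 4, 5, 10, 20.
Subgroups by order — order 1: 1; order 2: 1; order 4: 1; order 5: 1; order 10: 1; order 20: 1.
Total: 1 + 1 + 1 + 1 + 1 + 1 = 6.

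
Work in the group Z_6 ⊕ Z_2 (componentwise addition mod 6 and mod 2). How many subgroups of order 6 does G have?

|G| = 12 and 6 | 12, so subgroups of order 6 are possible by Lagrange.
The subgroups of order 6 are: {(0,0), (0,1), (2,0), (2,1), (4,0), (4,1)}; {(0,0), (1,0), (2,0), (3,0), (4,0), (5,0)}; {(0,0), (1,1), (2,0), (3,1), (4,0), (5,1)}.
So G has 3 subgroups of order 6.

3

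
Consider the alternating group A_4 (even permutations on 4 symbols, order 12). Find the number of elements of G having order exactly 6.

0

No element of G has order 6 (even though 6 | 12).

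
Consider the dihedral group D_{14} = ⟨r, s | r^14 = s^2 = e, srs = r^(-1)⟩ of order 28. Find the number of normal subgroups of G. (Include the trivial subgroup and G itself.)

7

G has 28 subgroups. Checking conjugation-invariance by order — order 1: 1/1 normal; order 2: 1/15 normal; order 4: 0/7 normal; order 7: 1/1 normal; order 14: 3/3 normal; order 28: 1/1 normal.
Total normal subgroups: 7.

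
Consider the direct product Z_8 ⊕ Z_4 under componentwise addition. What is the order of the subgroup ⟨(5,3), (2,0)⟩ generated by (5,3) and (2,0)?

16

|⟨(5,3)⟩| = 8 and |⟨(2,0)⟩| = 4, so |H| is a multiple of lcm(8, 4) = 8 and divides |G| = 32.
Closing under the operation: H = {(0,0), (0,2), (1,1), (1,3), (2,0), (2,2), (3,1), (3,3), (4,0), (4,2), (5,1), (5,3), (6,0), (6,2), (7,1), (7,3)}, so |H| = 16.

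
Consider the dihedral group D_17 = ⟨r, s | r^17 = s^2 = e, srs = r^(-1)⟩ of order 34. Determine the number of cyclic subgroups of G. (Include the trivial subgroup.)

19

Each element a generates a cyclic subgroup ⟨a⟩; distinct elements may generate the same one (a cyclic group of order d has φ(d) generators).
Cyclic subgroups by order — order 1: 1; order 2: 17; order 17: 1.
Total: 19.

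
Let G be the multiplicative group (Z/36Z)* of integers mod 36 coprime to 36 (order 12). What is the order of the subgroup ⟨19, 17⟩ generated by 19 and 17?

|⟨19⟩| = 2 and |⟨17⟩| = 2, so |H| is a multiple of lcm(2, 2) = 2 and divides |G| = 12.
Closing under the operation: H = {1, 17, 19, 35}, so |H| = 4.

4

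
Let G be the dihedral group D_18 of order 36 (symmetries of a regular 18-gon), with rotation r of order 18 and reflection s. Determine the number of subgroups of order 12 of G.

3

|G| = 36 and 12 | 36, so subgroups of order 12 are possible by Lagrange.
The subgroups of order 12 are: {e, r^3, r^6, r^9, r^12, r^15, rs, r^4s, r^7s, r^10s, r^13s, r^16s}; {e, r^3, r^6, r^9, r^12, r^15, r^2s, r^5s, r^8s, r^11s, r^14s, r^17s}; {e, r^3, r^6, r^9, r^12, r^15, s, r^3s, r^6s, r^9s, r^12s, r^15s}.
So G has 3 subgroups of order 12.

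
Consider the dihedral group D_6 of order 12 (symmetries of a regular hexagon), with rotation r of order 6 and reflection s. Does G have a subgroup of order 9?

9 does not divide |G| = 12, so by Lagrange no subgroup of order 9 exists.

No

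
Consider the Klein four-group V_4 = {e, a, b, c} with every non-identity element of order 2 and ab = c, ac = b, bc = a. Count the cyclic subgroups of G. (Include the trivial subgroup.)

Each element a generates a cyclic subgroup ⟨a⟩; distinct elements may generate the same one (a cyclic group of order d has φ(d) generators).
Cyclic subgroups by order — order 1: 1; order 2: 3.
Total: 4.

4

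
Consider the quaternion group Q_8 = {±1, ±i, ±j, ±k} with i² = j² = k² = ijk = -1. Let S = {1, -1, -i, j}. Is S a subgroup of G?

-i ∈ S but its inverse i ∉ S, so S is not a subgroup.

No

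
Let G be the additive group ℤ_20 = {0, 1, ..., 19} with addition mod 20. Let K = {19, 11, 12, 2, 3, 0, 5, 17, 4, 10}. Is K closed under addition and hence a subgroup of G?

No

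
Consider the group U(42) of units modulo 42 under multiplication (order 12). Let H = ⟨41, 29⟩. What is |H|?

4

|⟨41⟩| = 2 and |⟨29⟩| = 2, so |H| is a multiple of lcm(2, 2) = 2 and divides |G| = 12.
Closing under the operation: H = {1, 13, 29, 41}, so |H| = 4.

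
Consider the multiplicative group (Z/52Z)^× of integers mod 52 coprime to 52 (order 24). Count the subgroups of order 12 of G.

3

|G| = 24 and 12 | 24, so subgroups of order 12 are possible by Lagrange.
The subgroups of order 12 are: {1, 7, 9, 11, 15, 17, 19, 25, 29, 31, 47, 49}; {1, 5, 9, 17, 21, 25, 29, 33, 37, 41, 45, 49}; {1, 3, 9, 17, 23, 25, 27, 29, 35, 43, 49, 51}.
So G has 3 subgroups of order 12.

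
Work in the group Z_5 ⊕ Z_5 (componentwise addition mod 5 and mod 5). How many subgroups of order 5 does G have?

|G| = 25 and 5 | 25, so subgroups of order 5 are possible by Lagrange.
The subgroups of order 5 are: {(0,0), (0,1), (0,2), (0,3), (0,4)}; {(0,0), (1,0), (2,0), (3,0), (4,0)}; {(0,0), (1,1), (2,2), (3,3), (4,4)}; {(0,0), (1,2), (2,4), (3,1), (4,3)}; … (6 in all).
So G has 6 subgroups of order 5.

6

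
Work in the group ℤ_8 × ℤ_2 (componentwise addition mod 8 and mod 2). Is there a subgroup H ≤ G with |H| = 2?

Yes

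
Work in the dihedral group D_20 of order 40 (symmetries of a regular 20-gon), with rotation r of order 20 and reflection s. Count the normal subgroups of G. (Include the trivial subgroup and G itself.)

9

G has 48 subgroups. Checking conjugation-invariance by order — order 1: 1/1 normal; order 2: 1/21 normal; order 4: 1/11 normal; order 5: 1/1 normal; order 8: 0/5 normal; order 10: 1/5 normal; order 20: 3/3 normal; order 40: 1/1 normal.
Total normal subgroups: 9.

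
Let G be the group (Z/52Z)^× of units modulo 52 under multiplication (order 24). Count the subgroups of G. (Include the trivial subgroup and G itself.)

|G| = 24, so by Lagrange every subgroup order divides 24. Divisors: 1, 2, 3, 4, 6, 8, 12, 24.
Subgroups by order — order 1: 1; order 2: 3; order 3: 1; order 4: 3; order 6: 3; order 8: 1; order 12: 3; order 24: 1.
Total: 1 + 3 + 1 + 3 + 3 + 1 + 3 + 1 = 16.

16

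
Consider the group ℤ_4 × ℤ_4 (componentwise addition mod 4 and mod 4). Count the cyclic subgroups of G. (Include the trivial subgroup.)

Group the elements of G by the cyclic subgroup they generate; each cyclic subgroup of order d accounts for φ(d) elements.
Cyclic subgroups by order — order 1: 1; order 2: 3; order 4: 6.
Total: 10.

10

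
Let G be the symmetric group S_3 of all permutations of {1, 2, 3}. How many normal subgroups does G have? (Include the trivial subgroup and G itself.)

3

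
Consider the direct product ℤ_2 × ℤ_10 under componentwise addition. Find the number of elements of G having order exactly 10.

12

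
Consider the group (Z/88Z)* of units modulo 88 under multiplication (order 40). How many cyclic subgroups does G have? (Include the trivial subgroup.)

16

Each element a generates a cyclic subgroup ⟨a⟩; distinct elements may generate the same one (a cyclic group of order d has φ(d) generators).
Cyclic subgroups by order — order 1: 1; order 2: 7; order 5: 1; order 10: 7.
Total: 16.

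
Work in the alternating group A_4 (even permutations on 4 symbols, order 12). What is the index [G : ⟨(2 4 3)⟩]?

4

|⟨(2 4 3)⟩| = 3 and |G| = 12.
By Lagrange, [G : H] = |G|/|H| = 12/3 = 4.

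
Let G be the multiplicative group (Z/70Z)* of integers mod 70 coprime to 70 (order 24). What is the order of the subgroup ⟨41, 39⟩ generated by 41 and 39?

|⟨41⟩| = 2 and |⟨39⟩| = 6, so |H| is a multiple of lcm(2, 6) = 6 and divides |G| = 24.
Closing under the operation: H = {1, 9, 11, 19, 29, 31, 39, 41, 51, 59, 61, 69}, so |H| = 12.

12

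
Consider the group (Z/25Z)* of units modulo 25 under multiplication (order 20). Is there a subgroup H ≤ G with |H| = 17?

No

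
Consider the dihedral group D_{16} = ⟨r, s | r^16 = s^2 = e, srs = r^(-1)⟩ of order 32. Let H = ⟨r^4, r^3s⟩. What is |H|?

8

|⟨r^4⟩| = 4 and |⟨r^3s⟩| = 2, so |H| is a multiple of lcm(4, 2) = 4 and divides |G| = 32.
Closing under the operation: H = {e, r^4, r^8, r^12, r^3s, r^7s, r^11s, r^15s}, so |H| = 8.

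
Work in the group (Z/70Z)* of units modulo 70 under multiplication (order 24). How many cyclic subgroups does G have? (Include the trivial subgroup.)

12

Each element a generates a cyclic subgroup ⟨a⟩; distinct elements may generate the same one (a cyclic group of order d has φ(d) generators).
Cyclic subgroups by order — order 1: 1; order 2: 3; order 3: 1; order 4: 2; order 6: 3; order 12: 2.
Total: 12.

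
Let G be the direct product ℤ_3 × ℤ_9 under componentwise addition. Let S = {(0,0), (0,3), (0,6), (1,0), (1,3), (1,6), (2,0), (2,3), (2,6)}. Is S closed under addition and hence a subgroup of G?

Yes

|S| = 9 divides |G| = 27, consistent with Lagrange.
S contains the identity, every element's inverse is in S, and S is closed under +: it is a subgroup.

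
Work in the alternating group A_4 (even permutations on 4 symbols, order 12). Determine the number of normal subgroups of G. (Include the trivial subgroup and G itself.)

G has 10 subgroups. Checking conjugation-invariance by order — order 1: 1/1 normal; order 2: 0/3 normal; order 3: 0/4 normal; order 4: 1/1 normal; order 12: 1/1 normal.
Total normal subgroups: 3.

3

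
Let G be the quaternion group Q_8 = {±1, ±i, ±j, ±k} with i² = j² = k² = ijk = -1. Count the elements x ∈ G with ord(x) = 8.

0

No element of G has order 8 (even though 8 | 8).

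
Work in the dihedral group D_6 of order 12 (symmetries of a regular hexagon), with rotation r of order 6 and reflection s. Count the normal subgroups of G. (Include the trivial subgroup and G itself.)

7

G has 16 subgroups. Checking conjugation-invariance by order — order 1: 1/1 normal; order 2: 1/7 normal; order 3: 1/1 normal; order 4: 0/3 normal; order 6: 3/3 normal; order 12: 1/1 normal.
Total normal subgroups: 7.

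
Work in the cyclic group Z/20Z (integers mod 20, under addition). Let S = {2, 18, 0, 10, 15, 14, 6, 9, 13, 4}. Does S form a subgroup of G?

4 ∈ S but its inverse 16 ∉ S, so S is not a subgroup.

No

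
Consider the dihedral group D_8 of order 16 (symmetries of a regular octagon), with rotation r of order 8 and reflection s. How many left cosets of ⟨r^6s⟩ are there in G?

|⟨r^6s⟩| = 2 and |G| = 16.
By Lagrange, [G : H] = |G|/|H| = 16/2 = 8.

8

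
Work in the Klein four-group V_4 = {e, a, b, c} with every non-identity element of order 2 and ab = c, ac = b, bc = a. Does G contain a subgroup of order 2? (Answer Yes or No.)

Yes

2 | 4. A subgroup of order 2 is {e, a}.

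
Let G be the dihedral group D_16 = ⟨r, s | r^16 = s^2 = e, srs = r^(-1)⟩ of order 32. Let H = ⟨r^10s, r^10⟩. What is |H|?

|⟨r^10s⟩| = 2 and |⟨r^10⟩| = 8, so |H| is a multiple of lcm(2, 8) = 8 and divides |G| = 32.
Closing under the operation: H = {e, r^2, r^4, r^6, r^8, r^10, r^12, r^14, s, r^2s, r^4s, r^6s, r^8s, r^10s, r^12s, r^14s}, so |H| = 16.

16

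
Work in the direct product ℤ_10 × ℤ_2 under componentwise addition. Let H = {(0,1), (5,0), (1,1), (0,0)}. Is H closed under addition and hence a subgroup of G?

No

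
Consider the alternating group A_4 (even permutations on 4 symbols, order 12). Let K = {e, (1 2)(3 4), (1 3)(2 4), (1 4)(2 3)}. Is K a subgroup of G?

Yes

|K| = 4 divides |G| = 12, consistent with Lagrange.
K contains the identity, every element's inverse is in K, and K is closed under ∘: it is a subgroup.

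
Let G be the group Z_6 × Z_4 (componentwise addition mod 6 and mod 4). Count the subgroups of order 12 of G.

|G| = 24 and 12 | 24, so subgroups of order 12 are possible by Lagrange.
The subgroups of order 12 are: {(0,0), (0,1), (0,2), (0,3), (2,0), (2,1), (2,2), (2,3), (4,0), (4,1), (4,2), (4,3)}; {(0,0), (0,2), (1,0), (1,2), (2,0), (2,2), (3,0), (3,2), (4,0), (4,2), (5,0), (5,2)}; {(0,0), (0,2), (1,1), (1,3), (2,0), (2,2), (3,1), (3,3), (4,0), (4,2), (5,1), (5,3)}.
So G has 3 subgroups of order 12.

3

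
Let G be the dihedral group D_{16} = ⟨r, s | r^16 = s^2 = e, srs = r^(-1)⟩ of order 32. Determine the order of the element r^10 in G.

Computing powers of r^10: the smallest k with (r^10)^k = e is k = 8.

8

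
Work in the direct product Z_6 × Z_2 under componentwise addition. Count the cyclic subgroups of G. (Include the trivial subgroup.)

A cyclic subgroup of order d is generated by each of its φ(d) elements of order d, so the cyclic subgroups of order d number (#elements of order d)/φ(d).
Cyclic subgroups by order — order 1: 1; order 2: 3; order 3: 1; order 6: 3.
Total: 8.

8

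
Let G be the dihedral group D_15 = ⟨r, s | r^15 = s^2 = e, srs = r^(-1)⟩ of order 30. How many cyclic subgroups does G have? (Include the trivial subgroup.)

Group the elements of G by the cyclic subgroup they generate; each cyclic subgroup of order d accounts for φ(d) elements.
Cyclic subgroups by order — order 1: 1; order 2: 15; order 3: 1; order 5: 1; order 15: 1.
Total: 19.

19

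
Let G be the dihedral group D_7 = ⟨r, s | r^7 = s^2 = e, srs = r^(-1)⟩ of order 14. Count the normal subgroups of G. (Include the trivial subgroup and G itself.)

3

G has 10 subgroups. Checking conjugation-invariance by order — order 1: 1/1 normal; order 2: 0/7 normal; order 7: 1/1 normal; order 14: 1/1 normal.
Total normal subgroups: 3.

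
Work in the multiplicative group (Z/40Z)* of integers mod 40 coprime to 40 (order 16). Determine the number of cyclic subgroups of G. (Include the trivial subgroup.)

Each element a generates a cyclic subgroup ⟨a⟩; distinct elements may generate the same one (a cyclic group of order d has φ(d) generators).
Cyclic subgroups by order — order 1: 1; order 2: 7; order 4: 4.
Total: 12.

12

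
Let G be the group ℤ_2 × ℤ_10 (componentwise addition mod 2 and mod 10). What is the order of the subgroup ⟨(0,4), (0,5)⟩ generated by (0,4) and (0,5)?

10

|⟨(0,4)⟩| = 5 and |⟨(0,5)⟩| = 2, so |H| is a multiple of lcm(5, 2) = 10 and divides |G| = 20.
Closing under the operation: H = {(0,0), (0,1), (0,2), (0,3), (0,4), (0,5), (0,6), (0,7), (0,8), (0,9)}, so |H| = 10.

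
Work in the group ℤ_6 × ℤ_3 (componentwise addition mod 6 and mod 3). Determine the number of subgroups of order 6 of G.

4

|G| = 18 and 6 | 18, so subgroups of order 6 are possible by Lagrange.
The subgroups of order 6 are: {(0,0), (0,1), (0,2), (3,0), (3,1), (3,2)}; {(0,0), (1,0), (2,0), (3,0), (4,0), (5,0)}; {(0,0), (1,1), (2,2), (3,0), (4,1), (5,2)}; {(0,0), (1,2), (2,1), (3,0), (4,2), (5,1)}.
So G has 4 subgroups of order 6.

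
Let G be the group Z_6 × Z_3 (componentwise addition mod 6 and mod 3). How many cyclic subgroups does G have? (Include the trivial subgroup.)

10

Group the elements of G by the cyclic subgroup they generate; each cyclic subgroup of order d accounts for φ(d) elements.
Cyclic subgroups by order — order 1: 1; order 2: 1; order 3: 4; order 6: 4.
Total: 10.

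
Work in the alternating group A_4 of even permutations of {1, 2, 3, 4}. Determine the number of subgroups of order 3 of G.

|G| = 12 and 3 | 12, so subgroups of order 3 are possible by Lagrange.
The subgroups of order 3 are: {e, (1 2 3), (1 3 2)}; {e, (1 2 4), (1 4 2)}; {e, (1 3 4), (1 4 3)}; {e, (2 3 4), (2 4 3)}.
So G has 4 subgroups of order 3.

4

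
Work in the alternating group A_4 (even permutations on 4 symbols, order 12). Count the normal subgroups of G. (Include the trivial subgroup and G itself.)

3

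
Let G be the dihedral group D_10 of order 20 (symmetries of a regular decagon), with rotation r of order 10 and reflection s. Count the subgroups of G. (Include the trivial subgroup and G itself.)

22

|G| = 20, so by Lagrange every subgroup order divides 20. Divisors: 1, 2, 4, 5, 10, 20.
Subgroups by order — order 1: 1; order 2: 11; order 4: 5; order 5: 1; order 10: 3; order 20: 1.
Total: 1 + 11 + 5 + 1 + 3 + 1 = 22.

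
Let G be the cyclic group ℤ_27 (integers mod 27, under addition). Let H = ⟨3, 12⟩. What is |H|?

|⟨3⟩| = 9 and |⟨12⟩| = 9, so |H| is a multiple of lcm(9, 9) = 9 and divides |G| = 27.
Closing under the operation: H = {0, 3, 6, 9, 12, 15, 18, 21, 24}, so |H| = 9.

9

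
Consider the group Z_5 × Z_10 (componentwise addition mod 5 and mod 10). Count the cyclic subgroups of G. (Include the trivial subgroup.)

14

Each element a generates a cyclic subgroup ⟨a⟩; distinct elements may generate the same one (a cyclic group of order d has φ(d) generators).
Cyclic subgroups by order — order 1: 1; order 2: 1; order 5: 6; order 10: 6.
Total: 14.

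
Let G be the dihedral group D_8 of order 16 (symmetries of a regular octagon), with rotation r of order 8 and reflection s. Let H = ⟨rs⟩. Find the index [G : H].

8

|⟨rs⟩| = 2 and |G| = 16.
By Lagrange, [G : H] = |G|/|H| = 16/2 = 8.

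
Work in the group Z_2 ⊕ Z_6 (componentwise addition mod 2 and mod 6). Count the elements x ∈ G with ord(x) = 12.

0

An element (a,b) has order lcm(ord(a), ord(b)); count pairs with lcm equal to 12.
Enumerating gives 0 such elements.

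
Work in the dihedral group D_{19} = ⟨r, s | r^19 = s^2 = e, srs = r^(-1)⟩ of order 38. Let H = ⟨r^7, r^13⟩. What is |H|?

|⟨r^7⟩| = 19 and |⟨r^13⟩| = 19, so |H| is a multiple of lcm(19, 19) = 19 and divides |G| = 38.
Closing under the operation: H = {e, r, r^2, r^3, r^4, r^5, r^6, r^7, r^8, r^9, r^10, r^11, r^12, r^13, r^14, r^15, r^16, r^17, r^18}, so |H| = 19.

19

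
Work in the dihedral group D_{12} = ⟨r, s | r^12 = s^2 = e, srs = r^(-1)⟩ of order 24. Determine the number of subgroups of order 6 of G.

5

|G| = 24 and 6 | 24, so subgroups of order 6 are possible by Lagrange.
The subgroups of order 6 are: {e, r^2, r^4, r^6, r^8, r^10}; {e, r^4, r^8, r^2s, r^6s, r^10s}; {e, r^4, r^8, r^3s, r^7s, r^11s}; {e, r^4, r^8, s, r^4s, r^8s}; … (5 in all).
So G has 5 subgroups of order 6.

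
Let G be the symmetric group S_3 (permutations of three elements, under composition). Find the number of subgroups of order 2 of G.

3

|G| = 6 and 2 | 6, so subgroups of order 2 are possible by Lagrange.
The subgroups of order 2 are: {e, (1 2)}; {e, (1 3)}; {e, (2 3)}.
So G has 3 subgroups of order 2.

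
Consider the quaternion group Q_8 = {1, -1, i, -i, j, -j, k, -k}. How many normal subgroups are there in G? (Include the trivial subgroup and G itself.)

6

G has 6 subgroups. Checking conjugation-invariance by order — order 1: 1/1 normal; order 2: 1/1 normal; order 4: 3/3 normal; order 8: 1/1 normal.
Total normal subgroups: 6.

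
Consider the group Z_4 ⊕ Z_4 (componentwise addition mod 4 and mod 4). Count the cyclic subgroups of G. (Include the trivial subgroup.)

Group the elements of G by the cyclic subgroup they generate; each cyclic subgroup of order d accounts for φ(d) elements.
Cyclic subgroups by order — order 1: 1; order 2: 3; order 4: 6.
Total: 10.

10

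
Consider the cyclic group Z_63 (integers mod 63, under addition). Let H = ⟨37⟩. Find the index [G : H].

|⟨37⟩| = 63 and |G| = 63.
By Lagrange, [G : H] = |G|/|H| = 63/63 = 1.

1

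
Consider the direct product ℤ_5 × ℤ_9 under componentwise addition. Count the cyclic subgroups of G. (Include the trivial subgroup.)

A cyclic subgroup of order d is generated by each of its φ(d) elements of order d, so the cyclic subgroups of order d number (#elements of order d)/φ(d).
Cyclic subgroups by order — order 1: 1; order 3: 1; order 5: 1; order 9: 1; order 15: 1; order 45: 1.
Total: 6.

6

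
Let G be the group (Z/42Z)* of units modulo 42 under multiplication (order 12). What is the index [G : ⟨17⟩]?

2

|⟨17⟩| = 6 and |G| = 12.
By Lagrange, [G : H] = |G|/|H| = 12/6 = 2.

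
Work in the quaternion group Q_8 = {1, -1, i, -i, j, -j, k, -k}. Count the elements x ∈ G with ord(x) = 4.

The elements of order 4 are: i, -i, j, -j, k, -k.
That's 6.

6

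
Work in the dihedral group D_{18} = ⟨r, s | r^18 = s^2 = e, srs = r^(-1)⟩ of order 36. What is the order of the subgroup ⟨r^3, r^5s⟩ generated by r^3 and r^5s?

|⟨r^3⟩| = 6 and |⟨r^5s⟩| = 2, so |H| is a multiple of lcm(6, 2) = 6 and divides |G| = 36.
Closing under the operation: H = {e, r^3, r^6, r^9, r^12, r^15, r^2s, r^5s, r^8s, r^11s, r^14s, r^17s}, so |H| = 12.

12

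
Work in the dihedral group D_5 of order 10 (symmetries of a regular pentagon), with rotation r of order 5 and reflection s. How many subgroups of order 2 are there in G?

5

|G| = 10 and 2 | 10, so subgroups of order 2 are possible by Lagrange.
The subgroups of order 2 are: {e, r^2s}; {e, r^3s}; {e, r^4s}; {e, rs}; … (5 in all).
So G has 5 subgroups of order 2.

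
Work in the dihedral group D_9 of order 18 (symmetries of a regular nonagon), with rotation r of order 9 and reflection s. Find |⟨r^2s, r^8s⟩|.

6

|⟨r^2s⟩| = 2 and |⟨r^8s⟩| = 2, so |H| is a multiple of lcm(2, 2) = 2 and divides |G| = 18.
Closing under the operation: H = {e, r^3, r^6, r^2s, r^5s, r^8s}, so |H| = 6.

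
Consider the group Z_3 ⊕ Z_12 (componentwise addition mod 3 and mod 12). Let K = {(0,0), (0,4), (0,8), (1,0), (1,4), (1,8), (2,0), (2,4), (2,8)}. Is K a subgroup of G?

|K| = 9 divides |G| = 36, consistent with Lagrange.
K contains the identity, every element's inverse is in K, and K is closed under +: it is a subgroup.

Yes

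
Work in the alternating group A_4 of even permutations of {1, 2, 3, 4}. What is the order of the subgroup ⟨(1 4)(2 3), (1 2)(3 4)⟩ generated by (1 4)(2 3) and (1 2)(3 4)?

|⟨(1 4)(2 3)⟩| = 2 and |⟨(1 2)(3 4)⟩| = 2, so |H| is a multiple of lcm(2, 2) = 2 and divides |G| = 12.
Closing under the operation: H = {e, (1 2)(3 4), (1 3)(2 4), (1 4)(2 3)}, so |H| = 4.

4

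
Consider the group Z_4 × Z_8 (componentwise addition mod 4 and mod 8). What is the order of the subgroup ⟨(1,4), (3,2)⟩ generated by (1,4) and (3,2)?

16

|⟨(1,4)⟩| = 4 and |⟨(3,2)⟩| = 4, so |H| is a multiple of lcm(4, 4) = 4 and divides |G| = 32.
Closing under the operation: H = {(0,0), (0,2), (0,4), (0,6), (1,0), (1,2), (1,4), (1,6), (2,0), (2,2), (2,4), (2,6), (3,0), (3,2), (3,4), (3,6)}, so |H| = 16.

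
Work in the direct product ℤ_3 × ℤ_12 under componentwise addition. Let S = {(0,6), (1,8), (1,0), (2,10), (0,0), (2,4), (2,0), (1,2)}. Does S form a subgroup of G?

No

|S| = 8 does not divide |G| = 36, so by Lagrange S is not a subgroup.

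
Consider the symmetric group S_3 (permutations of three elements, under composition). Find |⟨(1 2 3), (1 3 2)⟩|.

|⟨(1 2 3)⟩| = 3 and |⟨(1 3 2)⟩| = 3, so |H| is a multiple of lcm(3, 3) = 3 and divides |G| = 6.
Closing under the operation: H = {e, (1 2 3), (1 3 2)}, so |H| = 3.

3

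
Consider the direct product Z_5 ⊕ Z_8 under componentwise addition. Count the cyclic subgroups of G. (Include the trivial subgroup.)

Group the elements of G by the cyclic subgroup they generate; each cyclic subgroup of order d accounts for φ(d) elements.
Cyclic subgroups by order — order 1: 1; order 2: 1; order 4: 1; order 5: 1; order 8: 1; order 10: 1; order 20: 1; order 40: 1.
Total: 8.

8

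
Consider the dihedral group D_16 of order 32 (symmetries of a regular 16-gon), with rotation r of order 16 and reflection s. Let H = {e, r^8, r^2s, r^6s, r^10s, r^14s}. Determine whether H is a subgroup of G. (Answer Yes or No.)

|H| = 6 does not divide |G| = 32, so by Lagrange H is not a subgroup.

No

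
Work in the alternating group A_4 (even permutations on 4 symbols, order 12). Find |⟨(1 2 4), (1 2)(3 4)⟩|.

|⟨(1 2 4)⟩| = 3 and |⟨(1 2)(3 4)⟩| = 2, so |H| is a multiple of lcm(3, 2) = 6 and divides |G| = 12.
Closing {(1 2 4), (1 2)(3 4)} under the group operation gives all of G, so |H| = 12.

12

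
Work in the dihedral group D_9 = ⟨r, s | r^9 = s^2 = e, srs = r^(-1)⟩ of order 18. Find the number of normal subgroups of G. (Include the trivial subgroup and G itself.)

G has 16 subgroups. Checking conjugation-invariance by order — order 1: 1/1 normal; order 2: 0/9 normal; order 3: 1/1 normal; order 6: 0/3 normal; order 9: 1/1 normal; order 18: 1/1 normal.
Total normal subgroups: 4.

4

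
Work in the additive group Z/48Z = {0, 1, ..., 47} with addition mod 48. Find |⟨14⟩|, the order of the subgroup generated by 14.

In Z/48Z, the order of an element a is n/gcd(a, n).
gcd(14, 48) = 2, so |⟨14⟩| = 48/2 = 24.

24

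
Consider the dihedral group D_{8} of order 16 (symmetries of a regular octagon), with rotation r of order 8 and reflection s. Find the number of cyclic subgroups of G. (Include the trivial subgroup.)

Group the elements of G by the cyclic subgroup they generate; each cyclic subgroup of order d accounts for φ(d) elements.
Cyclic subgroups by order — order 1: 1; order 2: 9; order 4: 1; order 8: 1.
Total: 12.

12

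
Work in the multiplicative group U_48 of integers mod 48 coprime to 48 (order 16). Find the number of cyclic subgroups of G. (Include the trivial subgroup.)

12

Group the elements of G by the cyclic subgroup they generate; each cyclic subgroup of order d accounts for φ(d) elements.
Cyclic subgroups by order — order 1: 1; order 2: 7; order 4: 4.
Total: 12.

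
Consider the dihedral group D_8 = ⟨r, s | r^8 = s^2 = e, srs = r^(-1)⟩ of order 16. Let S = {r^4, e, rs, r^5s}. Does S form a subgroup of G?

|S| = 4 divides |G| = 16, consistent with Lagrange.
S contains the identity, every element's inverse is in S, and S is closed under ·: it is a subgroup.

Yes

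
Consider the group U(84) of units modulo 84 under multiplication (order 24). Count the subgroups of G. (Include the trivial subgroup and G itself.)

|G| = 24, so by Lagrange every subgroup order divides 24. Divisors: 1, 2, 3, 4, 6, 8, 12, 24.
Subgroups by order — order 1: 1; order 2: 7; order 3: 1; order 4: 7; order 6: 7; order 8: 1; order 12: 7; order 24: 1.
Total: 1 + 7 + 1 + 7 + 7 + 1 + 7 + 1 = 32.

32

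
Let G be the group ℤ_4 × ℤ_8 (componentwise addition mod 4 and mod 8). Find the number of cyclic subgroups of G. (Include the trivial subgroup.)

14

A cyclic subgroup of order d is generated by each of its φ(d) elements of order d, so the cyclic subgroups of order d number (#elements of order d)/φ(d).
Cyclic subgroups by order — order 1: 1; order 2: 3; order 4: 6; order 8: 4.
Total: 14.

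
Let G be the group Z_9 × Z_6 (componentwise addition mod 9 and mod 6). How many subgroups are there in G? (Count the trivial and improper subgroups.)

20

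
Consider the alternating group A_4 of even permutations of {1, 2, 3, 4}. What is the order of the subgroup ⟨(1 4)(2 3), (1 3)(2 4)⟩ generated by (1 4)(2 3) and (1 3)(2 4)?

|⟨(1 4)(2 3)⟩| = 2 and |⟨(1 3)(2 4)⟩| = 2, so |H| is a multiple of lcm(2, 2) = 2 and divides |G| = 12.
Closing under the operation: H = {e, (1 2)(3 4), (1 3)(2 4), (1 4)(2 3)}, so |H| = 4.

4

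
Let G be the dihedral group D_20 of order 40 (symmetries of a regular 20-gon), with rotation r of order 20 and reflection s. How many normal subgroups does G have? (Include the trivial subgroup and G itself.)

G has 48 subgroups. Checking conjugation-invariance by order — order 1: 1/1 normal; order 2: 1/21 normal; order 4: 1/11 normal; order 5: 1/1 normal; order 8: 0/5 normal; order 10: 1/5 normal; order 20: 3/3 normal; order 40: 1/1 normal.
Total normal subgroups: 9.

9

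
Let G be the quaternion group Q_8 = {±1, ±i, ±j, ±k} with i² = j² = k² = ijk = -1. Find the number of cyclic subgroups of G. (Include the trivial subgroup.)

Group the elements of G by the cyclic subgroup they generate; each cyclic subgroup of order d accounts for φ(d) elements.
Cyclic subgroups by order — order 1: 1; order 2: 1; order 4: 3.
Total: 5.

5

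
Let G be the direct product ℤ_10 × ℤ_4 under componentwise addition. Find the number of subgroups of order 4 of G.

|G| = 40 and 4 | 40, so subgroups of order 4 are possible by Lagrange.
The subgroups of order 4 are: {(0,0), (0,1), (0,2), (0,3)}; {(0,0), (0,2), (5,0), (5,2)}; {(0,0), (0,2), (5,1), (5,3)}.
So G has 3 subgroups of order 4.

3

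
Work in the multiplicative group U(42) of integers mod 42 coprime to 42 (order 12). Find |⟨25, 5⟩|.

6

|⟨25⟩| = 3 and |⟨5⟩| = 6, so |H| is a multiple of lcm(3, 6) = 6 and divides |G| = 12.
Closing under the operation: H = {1, 5, 17, 25, 37, 41}, so |H| = 6.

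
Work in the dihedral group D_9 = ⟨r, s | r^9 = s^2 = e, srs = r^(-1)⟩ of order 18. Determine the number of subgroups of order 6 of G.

3

|G| = 18 and 6 | 18, so subgroups of order 6 are possible by Lagrange.
The subgroups of order 6 are: {e, r^3, r^6, r^2s, r^5s, r^8s}; {e, r^3, r^6, s, r^3s, r^6s}; {e, r^3, r^6, rs, r^4s, r^7s}.
So G has 3 subgroups of order 6.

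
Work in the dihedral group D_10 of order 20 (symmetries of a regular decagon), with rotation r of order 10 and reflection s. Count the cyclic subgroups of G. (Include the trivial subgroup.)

14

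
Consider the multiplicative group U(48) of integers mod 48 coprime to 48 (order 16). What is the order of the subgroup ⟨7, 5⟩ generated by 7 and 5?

8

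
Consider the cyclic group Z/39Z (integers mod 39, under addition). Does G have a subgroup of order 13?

13 | 39. A subgroup of order 13 is {0, 3, 6, 9, 12, 15, 18, 21, 24, 27, 30, 33, 36}.

Yes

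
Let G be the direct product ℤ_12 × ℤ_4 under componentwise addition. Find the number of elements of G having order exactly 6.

6

An element (a,b) has order lcm(ord(a), ord(b)); count pairs with lcm equal to 6.
Enumerating gives 6 such elements.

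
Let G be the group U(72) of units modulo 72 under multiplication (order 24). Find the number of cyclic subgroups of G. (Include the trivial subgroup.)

16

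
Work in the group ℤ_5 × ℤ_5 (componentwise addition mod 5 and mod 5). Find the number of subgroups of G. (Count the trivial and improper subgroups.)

8

|G| = 25, so by Lagrange every subgroup order divides 25. Divisors: 1, 5, 25.
Subgroups by order — order 1: 1; order 5: 6; order 25: 1.
Total: 1 + 6 + 1 = 8.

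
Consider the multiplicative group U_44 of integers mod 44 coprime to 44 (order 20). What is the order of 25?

5

Compute successive powers of 25 mod 44: 25, 9, 5, 37, 1; 25^5 ≡ 1 (mod 44).
So |⟨25⟩| = 5.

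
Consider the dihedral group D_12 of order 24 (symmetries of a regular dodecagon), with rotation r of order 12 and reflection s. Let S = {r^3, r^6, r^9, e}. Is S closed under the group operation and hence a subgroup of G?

|S| = 4 divides |G| = 24, consistent with Lagrange.
S contains the identity, every element's inverse is in S, and S is closed under ·: it is a subgroup.
In fact S = ⟨r^9⟩.

Yes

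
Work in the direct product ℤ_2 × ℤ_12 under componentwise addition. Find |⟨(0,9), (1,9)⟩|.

8

|⟨(0,9)⟩| = 4 and |⟨(1,9)⟩| = 4, so |H| is a multiple of lcm(4, 4) = 4 and divides |G| = 24.
Closing under the operation: H = {(0,0), (0,3), (0,6), (0,9), (1,0), (1,3), (1,6), (1,9)}, so |H| = 8.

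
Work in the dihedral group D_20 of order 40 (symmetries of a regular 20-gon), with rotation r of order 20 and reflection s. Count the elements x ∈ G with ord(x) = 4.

The elements of order 4 are: r^5, r^15.
That's 2.

2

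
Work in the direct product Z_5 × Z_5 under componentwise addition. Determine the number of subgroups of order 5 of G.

6

|G| = 25 and 5 | 25, so subgroups of order 5 are possible by Lagrange.
The subgroups of order 5 are: {(0,0), (0,1), (0,2), (0,3), (0,4)}; {(0,0), (1,0), (2,0), (3,0), (4,0)}; {(0,0), (1,1), (2,2), (3,3), (4,4)}; {(0,0), (1,2), (2,4), (3,1), (4,3)}; … (6 in all).
So G has 6 subgroups of order 5.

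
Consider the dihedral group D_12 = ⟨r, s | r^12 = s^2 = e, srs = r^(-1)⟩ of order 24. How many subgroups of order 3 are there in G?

1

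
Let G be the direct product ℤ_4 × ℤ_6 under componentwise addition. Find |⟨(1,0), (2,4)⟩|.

|⟨(1,0)⟩| = 4 and |⟨(2,4)⟩| = 6, so |H| is a multiple of lcm(4, 6) = 12 and divides |G| = 24.
Closing under the operation: H = {(0,0), (0,2), (0,4), (1,0), (1,2), (1,4), (2,0), (2,2), (2,4), (3,0), (3,2), (3,4)}, so |H| = 12.

12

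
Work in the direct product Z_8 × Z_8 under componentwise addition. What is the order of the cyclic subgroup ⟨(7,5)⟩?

The order of (7,5) in Z_8 × Z_8 is lcm(ord(7) in Z_8, ord(5) in Z_8).
ord(7) = 8 and ord(5) = 8, so |⟨(7,5)⟩| = lcm(8, 8) = 8.

8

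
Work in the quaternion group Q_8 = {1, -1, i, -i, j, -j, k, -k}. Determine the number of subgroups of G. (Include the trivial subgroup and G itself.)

|G| = 8, so by Lagrange every subgroup order divides 8. Divisors: 1, 2, 4, 8.
Subgroups by order — order 1: 1; order 2: 1; order 4: 3; order 8: 1.
Total: 1 + 1 + 3 + 1 = 6.

6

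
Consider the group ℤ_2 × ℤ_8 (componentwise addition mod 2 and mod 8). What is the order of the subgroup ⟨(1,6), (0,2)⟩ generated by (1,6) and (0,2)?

8

|⟨(1,6)⟩| = 4 and |⟨(0,2)⟩| = 4, so |H| is a multiple of lcm(4, 4) = 4 and divides |G| = 16.
Closing under the operation: H = {(0,0), (0,2), (0,4), (0,6), (1,0), (1,2), (1,4), (1,6)}, so |H| = 8.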